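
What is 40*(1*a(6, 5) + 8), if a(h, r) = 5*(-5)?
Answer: -680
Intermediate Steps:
a(h, r) = -25
40*(1*a(6, 5) + 8) = 40*(1*(-25) + 8) = 40*(-25 + 8) = 40*(-17) = -680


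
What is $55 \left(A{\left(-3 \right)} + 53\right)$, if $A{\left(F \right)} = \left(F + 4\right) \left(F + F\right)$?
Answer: $2585$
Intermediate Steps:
$A{\left(F \right)} = 2 F \left(4 + F\right)$ ($A{\left(F \right)} = \left(4 + F\right) 2 F = 2 F \left(4 + F\right)$)
$55 \left(A{\left(-3 \right)} + 53\right) = 55 \left(2 \left(-3\right) \left(4 - 3\right) + 53\right) = 55 \left(2 \left(-3\right) 1 + 53\right) = 55 \left(-6 + 53\right) = 55 \cdot 47 = 2585$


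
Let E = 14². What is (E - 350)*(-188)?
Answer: 28952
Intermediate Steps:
E = 196
(E - 350)*(-188) = (196 - 350)*(-188) = -154*(-188) = 28952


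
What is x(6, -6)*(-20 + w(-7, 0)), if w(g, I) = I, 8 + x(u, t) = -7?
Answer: 300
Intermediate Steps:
x(u, t) = -15 (x(u, t) = -8 - 7 = -15)
x(6, -6)*(-20 + w(-7, 0)) = -15*(-20 + 0) = -15*(-20) = 300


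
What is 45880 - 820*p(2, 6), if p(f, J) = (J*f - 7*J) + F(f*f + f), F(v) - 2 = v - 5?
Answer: 68020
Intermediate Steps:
F(v) = -3 + v (F(v) = 2 + (v - 5) = 2 + (-5 + v) = -3 + v)
p(f, J) = -3 + f + f² - 7*J + J*f (p(f, J) = (J*f - 7*J) + (-3 + (f*f + f)) = (-7*J + J*f) + (-3 + (f² + f)) = (-7*J + J*f) + (-3 + (f + f²)) = (-7*J + J*f) + (-3 + f + f²) = -3 + f + f² - 7*J + J*f)
45880 - 820*p(2, 6) = 45880 - 820*(-3 - 7*6 + 6*2 + 2*(1 + 2)) = 45880 - 820*(-3 - 42 + 12 + 2*3) = 45880 - 820*(-3 - 42 + 12 + 6) = 45880 - 820*(-27) = 45880 - 1*(-22140) = 45880 + 22140 = 68020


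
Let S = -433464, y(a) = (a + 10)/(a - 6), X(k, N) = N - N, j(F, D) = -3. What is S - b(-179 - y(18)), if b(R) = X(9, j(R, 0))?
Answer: -433464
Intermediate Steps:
X(k, N) = 0
y(a) = (10 + a)/(-6 + a)
b(R) = 0
S - b(-179 - y(18)) = -433464 - 1*0 = -433464 + 0 = -433464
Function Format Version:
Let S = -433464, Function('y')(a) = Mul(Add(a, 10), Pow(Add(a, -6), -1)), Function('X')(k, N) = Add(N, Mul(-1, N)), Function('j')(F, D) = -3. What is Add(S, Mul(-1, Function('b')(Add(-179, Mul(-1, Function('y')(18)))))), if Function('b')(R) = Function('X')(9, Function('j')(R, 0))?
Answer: -433464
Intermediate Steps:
Function('X')(k, N) = 0
Function('y')(a) = Mul(Pow(Add(-6, a), -1), Add(10, a)) (Function('y')(a) = Mul(Add(10, a), Pow(Add(-6, a), -1)) = Mul(Pow(Add(-6, a), -1), Add(10, a)))
Function('b')(R) = 0
Add(S, Mul(-1, Function('b')(Add(-179, Mul(-1, Function('y')(18)))))) = Add(-433464, Mul(-1, 0)) = Add(-433464, 0) = -433464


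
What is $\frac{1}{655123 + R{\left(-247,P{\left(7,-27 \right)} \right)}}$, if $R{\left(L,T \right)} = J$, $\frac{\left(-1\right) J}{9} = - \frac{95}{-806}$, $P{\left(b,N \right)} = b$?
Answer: $\frac{806}{528028283} \approx 1.5264 \cdot 10^{-6}$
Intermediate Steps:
$J = - \frac{855}{806}$ ($J = - 9 \left(- \frac{95}{-806}\right) = - 9 \left(\left(-95\right) \left(- \frac{1}{806}\right)\right) = \left(-9\right) \frac{95}{806} = - \frac{855}{806} \approx -1.0608$)
$R{\left(L,T \right)} = - \frac{855}{806}$
$\frac{1}{655123 + R{\left(-247,P{\left(7,-27 \right)} \right)}} = \frac{1}{655123 - \frac{855}{806}} = \frac{1}{\frac{528028283}{806}} = \frac{806}{528028283}$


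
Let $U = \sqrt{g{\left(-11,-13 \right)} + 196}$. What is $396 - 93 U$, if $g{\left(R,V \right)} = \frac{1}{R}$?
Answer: $396 - \frac{93 \sqrt{23705}}{11} \approx -905.7$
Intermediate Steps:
$U = \frac{\sqrt{23705}}{11}$ ($U = \sqrt{\frac{1}{-11} + 196} = \sqrt{- \frac{1}{11} + 196} = \sqrt{\frac{2155}{11}} = \frac{\sqrt{23705}}{11} \approx 13.997$)
$396 - 93 U = 396 - 93 \frac{\sqrt{23705}}{11} = 396 - \frac{93 \sqrt{23705}}{11}$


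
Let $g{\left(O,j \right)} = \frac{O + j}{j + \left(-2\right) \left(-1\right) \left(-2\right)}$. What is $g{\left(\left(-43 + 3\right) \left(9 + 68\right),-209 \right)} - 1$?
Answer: $\frac{3076}{213} \approx 14.441$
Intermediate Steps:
$g{\left(O,j \right)} = \frac{O + j}{-4 + j}$ ($g{\left(O,j \right)} = \frac{O + j}{j + 2 \left(-2\right)} = \frac{O + j}{j - 4} = \frac{O + j}{-4 + j}$)
$g{\left(\left(-43 + 3\right) \left(9 + 68\right),-209 \right)} - 1 = \frac{\left(-43 + 3\right) \left(9 + 68\right) - 209}{-4 - 209} - 1 = \frac{\left(-40\right) 77 - 209}{-213} - 1 = - \frac{-3080 - 209}{213} - 1 = \left(- \frac{1}{213}\right) \left(-3289\right) - 1 = \frac{3289}{213} - 1 = \frac{3076}{213}$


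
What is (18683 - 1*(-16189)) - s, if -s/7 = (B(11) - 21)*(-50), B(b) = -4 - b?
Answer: 47472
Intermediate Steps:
s = -12600 (s = -7*((-4 - 1*11) - 21)*(-50) = -7*((-4 - 11) - 21)*(-50) = -7*(-15 - 21)*(-50) = -(-252)*(-50) = -7*1800 = -12600)
(18683 - 1*(-16189)) - s = (18683 - 1*(-16189)) - 1*(-12600) = (18683 + 16189) + 12600 = 34872 + 12600 = 47472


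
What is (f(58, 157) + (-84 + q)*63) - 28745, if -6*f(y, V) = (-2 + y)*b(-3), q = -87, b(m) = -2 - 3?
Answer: -118414/3 ≈ -39471.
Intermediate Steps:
b(m) = -5
f(y, V) = -5/3 + 5*y/6 (f(y, V) = -(-2 + y)*(-5)/6 = -(10 - 5*y)/6 = -5/3 + 5*y/6)
(f(58, 157) + (-84 + q)*63) - 28745 = ((-5/3 + (⅚)*58) + (-84 - 87)*63) - 28745 = ((-5/3 + 145/3) - 171*63) - 28745 = (140/3 - 10773) - 28745 = -32179/3 - 28745 = -118414/3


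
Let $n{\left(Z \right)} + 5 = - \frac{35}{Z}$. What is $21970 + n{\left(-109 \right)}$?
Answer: $\frac{2394220}{109} \approx 21965.0$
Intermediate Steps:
$n{\left(Z \right)} = -5 - \frac{35}{Z}$
$21970 + n{\left(-109 \right)} = 21970 - \left(5 + \frac{35}{-109}\right) = 21970 - \frac{510}{109} = \frac{2394220}{109}$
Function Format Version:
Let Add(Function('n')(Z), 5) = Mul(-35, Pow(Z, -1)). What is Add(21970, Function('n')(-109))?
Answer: Rational(2394220, 109) ≈ 21965.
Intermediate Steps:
Function('n')(Z) = Add(-5, Mul(-35, Pow(Z, -1)))
Add(21970, Function('n')(-109)) = Add(21970, Add(-5, Mul(-35, Pow(-109, -1)))) = Add(21970, Add(-5, Mul(-35, Rational(-1, 109)))) = Add(21970, Add(-5, Rational(35, 109))) = Add(21970, Rational(-510, 109)) = Rational(2394220, 109)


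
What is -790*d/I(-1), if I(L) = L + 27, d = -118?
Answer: 46610/13 ≈ 3585.4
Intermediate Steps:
I(L) = 27 + L
-790*d/I(-1) = -790*(-118/(27 - 1)) = -790/(26*(-1/118)) = -790/(-13/59) = -790*(-59/13) = 46610/13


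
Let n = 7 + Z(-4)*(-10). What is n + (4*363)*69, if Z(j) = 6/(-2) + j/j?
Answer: 100215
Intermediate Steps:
Z(j) = -2 (Z(j) = 6*(-1/2) + 1 = -3 + 1 = -2)
n = 27 (n = 7 - 2*(-10) = 7 + 20 = 27)
n + (4*363)*69 = 27 + (4*363)*69 = 27 + 1452*69 = 27 + 100188 = 100215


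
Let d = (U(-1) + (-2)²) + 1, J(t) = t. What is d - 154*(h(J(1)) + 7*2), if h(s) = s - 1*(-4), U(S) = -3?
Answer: -2924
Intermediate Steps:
h(s) = 4 + s (h(s) = s + 4 = 4 + s)
d = 2 (d = (-3 + (-2)²) + 1 = (-3 + 4) + 1 = 1 + 1 = 2)
d - 154*(h(J(1)) + 7*2) = 2 - 154*((4 + 1) + 7*2) = 2 - 154*(5 + 14) = 2 - 154*19 = 2 - 2926 = -2924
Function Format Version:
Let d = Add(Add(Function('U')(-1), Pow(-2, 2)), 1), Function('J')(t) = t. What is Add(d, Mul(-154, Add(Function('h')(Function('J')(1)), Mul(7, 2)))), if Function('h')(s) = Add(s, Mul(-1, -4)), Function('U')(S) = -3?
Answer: -2924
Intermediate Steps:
Function('h')(s) = Add(4, s) (Function('h')(s) = Add(s, 4) = Add(4, s))
d = 2 (d = Add(Add(-3, Pow(-2, 2)), 1) = Add(Add(-3, 4), 1) = Add(1, 1) = 2)
Add(d, Mul(-154, Add(Function('h')(Function('J')(1)), Mul(7, 2)))) = Add(2, Mul(-154, Add(Add(4, 1), Mul(7, 2)))) = Add(2, Mul(-154, Add(5, 14))) = Add(2, Mul(-154, 19)) = Add(2, -2926) = -2924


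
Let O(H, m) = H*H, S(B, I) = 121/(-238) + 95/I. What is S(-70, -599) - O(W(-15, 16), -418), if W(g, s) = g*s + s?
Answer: -7153286001/142562 ≈ -50177.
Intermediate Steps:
S(B, I) = -121/238 + 95/I (S(B, I) = 121*(-1/238) + 95/I = -121/238 + 95/I)
W(g, s) = s + g*s
O(H, m) = H²
S(-70, -599) - O(W(-15, 16), -418) = (-121/238 + 95/(-599)) - (16*(1 - 15))² = (-121/238 + 95*(-1/599)) - (16*(-14))² = (-121/238 - 95/599) - 1*(-224)² = -95089/142562 - 1*50176 = -95089/142562 - 50176 = -7153286001/142562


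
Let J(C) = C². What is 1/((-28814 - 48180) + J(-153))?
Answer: -1/53585 ≈ -1.8662e-5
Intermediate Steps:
1/((-28814 - 48180) + J(-153)) = 1/((-28814 - 48180) + (-153)²) = 1/(-76994 + 23409) = 1/(-53585) = -1/53585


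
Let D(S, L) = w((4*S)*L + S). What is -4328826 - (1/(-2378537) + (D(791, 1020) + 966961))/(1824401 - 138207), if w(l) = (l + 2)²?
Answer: -42146954202455594757/4010674818178 ≈ -1.0509e+7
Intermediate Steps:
w(l) = (2 + l)²
D(S, L) = (2 + S + 4*L*S)² (D(S, L) = (2 + ((4*S)*L + S))² = (2 + (4*L*S + S))² = (2 + (S + 4*L*S))² = (2 + S + 4*L*S)²)
-4328826 - (1/(-2378537) + (D(791, 1020) + 966961))/(1824401 - 138207) = -4328826 - (1/(-2378537) + ((2 + 791*(1 + 4*1020))² + 966961))/(1824401 - 138207) = -4328826 - (-1/2378537 + ((2 + 791*(1 + 4080))² + 966961))/1686194 = -4328826 - (-1/2378537 + ((2 + 791*4081)² + 966961))/1686194 = -4328826 - (-1/2378537 + ((2 + 3228071)² + 966961))/1686194 = -4328826 - (-1/2378537 + (3228073² + 966961))/1686194 = -4328826 - (-1/2378537 + (10420455293329 + 966961))/1686194 = -4328826 - (-1/2378537 + 10420456260290)/1686194 = -4328826 - 24785440771981395729/(2378537*1686194) = -4328826 - 1*24785440771981395729/4010674818178 = -4328826 - 24785440771981395729/4010674818178 = -42146954202455594757/4010674818178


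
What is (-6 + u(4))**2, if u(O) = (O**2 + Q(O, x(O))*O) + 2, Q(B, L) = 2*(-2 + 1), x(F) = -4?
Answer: 16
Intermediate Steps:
Q(B, L) = -2 (Q(B, L) = 2*(-1) = -2)
u(O) = 2 + O**2 - 2*O (u(O) = (O**2 - 2*O) + 2 = 2 + O**2 - 2*O)
(-6 + u(4))**2 = (-6 + (2 + 4**2 - 2*4))**2 = (-6 + (2 + 16 - 8))**2 = (-6 + 10)**2 = 4**2 = 16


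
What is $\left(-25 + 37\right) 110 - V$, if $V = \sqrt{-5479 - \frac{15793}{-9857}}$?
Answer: $1320 - \frac{i \sqrt{532186428470}}{9857} \approx 1320.0 - 74.009 i$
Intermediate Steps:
$V = \frac{i \sqrt{532186428470}}{9857}$ ($V = \sqrt{-5479 - - \frac{15793}{9857}} = \sqrt{-5479 + \frac{15793}{9857}} = \sqrt{- \frac{53990710}{9857}} = \frac{i \sqrt{532186428470}}{9857} \approx 74.009 i$)
$\left(-25 + 37\right) 110 - V = \left(-25 + 37\right) 110 - \frac{i \sqrt{532186428470}}{9857} = 12 \cdot 110 - \frac{i \sqrt{532186428470}}{9857} = 1320 - \frac{i \sqrt{532186428470}}{9857}$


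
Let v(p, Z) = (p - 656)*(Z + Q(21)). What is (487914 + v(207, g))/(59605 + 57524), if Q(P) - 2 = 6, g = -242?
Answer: 197660/39043 ≈ 5.0626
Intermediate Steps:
Q(P) = 8 (Q(P) = 2 + 6 = 8)
v(p, Z) = (-656 + p)*(8 + Z) (v(p, Z) = (p - 656)*(Z + 8) = (-656 + p)*(8 + Z))
(487914 + v(207, g))/(59605 + 57524) = (487914 + (-5248 - 656*(-242) + 8*207 - 242*207))/(59605 + 57524) = (487914 + (-5248 + 158752 + 1656 - 50094))/117129 = (487914 + 105066)*(1/117129) = 592980*(1/117129) = 197660/39043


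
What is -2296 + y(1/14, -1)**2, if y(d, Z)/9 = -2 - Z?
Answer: -2215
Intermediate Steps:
y(d, Z) = -18 - 9*Z (y(d, Z) = 9*(-2 - Z) = -18 - 9*Z)
-2296 + y(1/14, -1)**2 = -2296 + (-18 - 9*(-1))**2 = -2296 + (-18 + 9)**2 = -2296 + (-9)**2 = -2296 + 81 = -2215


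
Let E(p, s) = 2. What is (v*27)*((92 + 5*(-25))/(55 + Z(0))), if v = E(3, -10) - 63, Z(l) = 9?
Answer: 54351/64 ≈ 849.23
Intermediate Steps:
v = -61 (v = 2 - 63 = -61)
(v*27)*((92 + 5*(-25))/(55 + Z(0))) = (-61*27)*((92 + 5*(-25))/(55 + 9)) = -1647*(92 - 125)/64 = -(-54351)/64 = -1647*(-33/64) = 54351/64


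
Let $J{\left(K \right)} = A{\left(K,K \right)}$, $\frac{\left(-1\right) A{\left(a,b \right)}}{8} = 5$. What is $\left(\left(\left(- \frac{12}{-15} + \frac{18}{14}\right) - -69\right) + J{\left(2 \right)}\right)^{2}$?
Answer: $\frac{1183744}{1225} \approx 966.32$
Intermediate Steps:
$A{\left(a,b \right)} = -40$ ($A{\left(a,b \right)} = \left(-8\right) 5 = -40$)
$J{\left(K \right)} = -40$
$\left(\left(\left(- \frac{12}{-15} + \frac{18}{14}\right) - -69\right) + J{\left(2 \right)}\right)^{2} = \left(\left(\left(- \frac{12}{-15} + \frac{18}{14}\right) - -69\right) - 40\right)^{2} = \left(\left(\left(\left(-12\right) \left(- \frac{1}{15}\right) + 18 \cdot \frac{1}{14}\right) + 69\right) - 40\right)^{2} = \left(\left(\left(\frac{4}{5} + \frac{9}{7}\right) + 69\right) - 40\right)^{2} = \left(\left(\frac{73}{35} + 69\right) - 40\right)^{2} = \left(\frac{2488}{35} - 40\right)^{2} = \left(\frac{1088}{35}\right)^{2} = \frac{1183744}{1225}$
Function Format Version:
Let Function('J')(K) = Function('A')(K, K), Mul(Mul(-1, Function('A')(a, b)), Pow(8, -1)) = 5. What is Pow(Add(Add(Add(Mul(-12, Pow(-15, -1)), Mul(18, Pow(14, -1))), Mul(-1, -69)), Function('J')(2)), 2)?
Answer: Rational(1183744, 1225) ≈ 966.32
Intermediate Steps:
Function('A')(a, b) = -40 (Function('A')(a, b) = Mul(-8, 5) = -40)
Function('J')(K) = -40
Pow(Add(Add(Add(Mul(-12, Pow(-15, -1)), Mul(18, Pow(14, -1))), Mul(-1, -69)), Function('J')(2)), 2) = Pow(Add(Add(Add(Mul(-12, Pow(-15, -1)), Mul(18, Pow(14, -1))), Mul(-1, -69)), -40), 2) = Pow(Add(Add(Add(Mul(-12, Rational(-1, 15)), Mul(18, Rational(1, 14))), 69), -40), 2) = Pow(Add(Add(Add(Rational(4, 5), Rational(9, 7)), 69), -40), 2) = Pow(Add(Add(Rational(73, 35), 69), -40), 2) = Pow(Add(Rational(2488, 35), -40), 2) = Pow(Rational(1088, 35), 2) = Rational(1183744, 1225)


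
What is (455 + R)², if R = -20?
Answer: 189225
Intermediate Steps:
(455 + R)² = (455 - 20)² = 435² = 189225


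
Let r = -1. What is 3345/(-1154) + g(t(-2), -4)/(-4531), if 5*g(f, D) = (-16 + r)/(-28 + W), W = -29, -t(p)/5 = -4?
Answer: -4319535193/1490200590 ≈ -2.8986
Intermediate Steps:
t(p) = 20 (t(p) = -5*(-4) = 20)
g(f, D) = 17/285 (g(f, D) = ((-16 - 1)/(-28 - 29))/5 = (-17/(-57))/5 = (-17*(-1/57))/5 = (1/5)*(17/57) = 17/285)
3345/(-1154) + g(t(-2), -4)/(-4531) = 3345/(-1154) + (17/285)/(-4531) = 3345*(-1/1154) + (17/285)*(-1/4531) = -3345/1154 - 17/1291335 = -4319535193/1490200590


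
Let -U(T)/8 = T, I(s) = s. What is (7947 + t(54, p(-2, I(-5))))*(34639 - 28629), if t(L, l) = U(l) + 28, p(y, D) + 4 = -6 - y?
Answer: 48314390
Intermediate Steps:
U(T) = -8*T
p(y, D) = -10 - y (p(y, D) = -4 + (-6 - y) = -10 - y)
t(L, l) = 28 - 8*l (t(L, l) = -8*l + 28 = 28 - 8*l)
(7947 + t(54, p(-2, I(-5))))*(34639 - 28629) = (7947 + (28 - 8*(-10 - 1*(-2))))*(34639 - 28629) = (7947 + (28 - 8*(-10 + 2)))*6010 = (7947 + (28 - 8*(-8)))*6010 = (7947 + (28 + 64))*6010 = (7947 + 92)*6010 = 8039*6010 = 48314390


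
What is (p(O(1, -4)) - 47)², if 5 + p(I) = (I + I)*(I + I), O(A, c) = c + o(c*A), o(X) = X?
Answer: 41616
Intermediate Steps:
O(A, c) = c + A*c (O(A, c) = c + c*A = c + A*c)
p(I) = -5 + 4*I² (p(I) = -5 + (I + I)*(I + I) = -5 + (2*I)*(2*I) = -5 + 4*I²)
(p(O(1, -4)) - 47)² = ((-5 + 4*(-4*(1 + 1))²) - 47)² = ((-5 + 4*(-4*2)²) - 47)² = ((-5 + 4*(-8)²) - 47)² = ((-5 + 4*64) - 47)² = ((-5 + 256) - 47)² = (251 - 47)² = 204² = 41616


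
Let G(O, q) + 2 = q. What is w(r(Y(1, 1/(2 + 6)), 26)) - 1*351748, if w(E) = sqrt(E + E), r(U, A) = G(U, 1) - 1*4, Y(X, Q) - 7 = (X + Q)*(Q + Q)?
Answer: -351748 + I*sqrt(10) ≈ -3.5175e+5 + 3.1623*I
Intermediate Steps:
G(O, q) = -2 + q
Y(X, Q) = 7 + 2*Q*(Q + X) (Y(X, Q) = 7 + (X + Q)*(Q + Q) = 7 + (Q + X)*(2*Q) = 7 + 2*Q*(Q + X))
r(U, A) = -5 (r(U, A) = (-2 + 1) - 1*4 = -1 - 4 = -5)
w(E) = sqrt(2)*sqrt(E) (w(E) = sqrt(2*E) = sqrt(2)*sqrt(E))
w(r(Y(1, 1/(2 + 6)), 26)) - 1*351748 = sqrt(2)*sqrt(-5) - 1*351748 = sqrt(2)*(I*sqrt(5)) - 351748 = I*sqrt(10) - 351748 = -351748 + I*sqrt(10)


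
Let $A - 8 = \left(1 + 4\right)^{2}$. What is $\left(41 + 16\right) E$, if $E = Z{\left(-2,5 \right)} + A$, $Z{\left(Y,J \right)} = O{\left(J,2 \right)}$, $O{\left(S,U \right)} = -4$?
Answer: $1653$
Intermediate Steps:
$A = 33$ ($A = 8 + \left(1 + 4\right)^{2} = 8 + 5^{2} = 8 + 25 = 33$)
$Z{\left(Y,J \right)} = -4$
$E = 29$ ($E = -4 + 33 = 29$)
$\left(41 + 16\right) E = \left(41 + 16\right) 29 = 57 \cdot 29 = 1653$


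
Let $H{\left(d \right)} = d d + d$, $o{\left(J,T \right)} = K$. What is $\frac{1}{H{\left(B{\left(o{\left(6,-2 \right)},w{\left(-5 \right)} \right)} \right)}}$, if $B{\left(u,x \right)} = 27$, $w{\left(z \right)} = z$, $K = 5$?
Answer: $\frac{1}{756} \approx 0.0013228$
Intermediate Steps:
$o{\left(J,T \right)} = 5$
$H{\left(d \right)} = d + d^{2}$ ($H{\left(d \right)} = d^{2} + d = d + d^{2}$)
$\frac{1}{H{\left(B{\left(o{\left(6,-2 \right)},w{\left(-5 \right)} \right)} \right)}} = \frac{1}{27 \left(1 + 27\right)} = \frac{1}{27 \cdot 28} = \frac{1}{756}$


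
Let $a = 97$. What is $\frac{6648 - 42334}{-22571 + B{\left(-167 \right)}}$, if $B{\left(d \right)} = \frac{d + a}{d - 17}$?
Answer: $\frac{3283112}{2076497} \approx 1.5811$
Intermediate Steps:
$B{\left(d \right)} = \frac{97 + d}{-17 + d}$ ($B{\left(d \right)} = \frac{d + 97}{d - 17} = \frac{97 + d}{-17 + d}$)
$\frac{6648 - 42334}{-22571 + B{\left(-167 \right)}} = \frac{6648 - 42334}{-22571 + \frac{97 - 167}{-17 - 167}} = - \frac{35686}{-22571 + \frac{1}{-184} \left(-70\right)} = - \frac{35686}{-22571 - - \frac{35}{92}} = - \frac{35686}{-22571 + \frac{35}{92}} = - \frac{35686}{- \frac{2076497}{92}} = \left(-35686\right) \left(- \frac{92}{2076497}\right) = \frac{3283112}{2076497}$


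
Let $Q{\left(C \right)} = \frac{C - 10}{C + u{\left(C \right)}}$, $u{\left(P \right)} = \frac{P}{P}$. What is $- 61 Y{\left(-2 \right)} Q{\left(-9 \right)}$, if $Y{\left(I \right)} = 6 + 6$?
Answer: $- \frac{3477}{2} \approx -1738.5$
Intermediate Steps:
$u{\left(P \right)} = 1$
$Q{\left(C \right)} = \frac{-10 + C}{1 + C}$ ($Q{\left(C \right)} = \frac{C - 10}{C + 1} = \frac{-10 + C}{1 + C}$)
$Y{\left(I \right)} = 12$
$- 61 Y{\left(-2 \right)} Q{\left(-9 \right)} = \left(-61\right) 12 \frac{-10 - 9}{1 - 9} = - 732 \frac{1}{-8} \left(-19\right) = - 732 \left(\left(- \frac{1}{8}\right) \left(-19\right)\right) = \left(-732\right) \frac{19}{8} = - \frac{3477}{2}$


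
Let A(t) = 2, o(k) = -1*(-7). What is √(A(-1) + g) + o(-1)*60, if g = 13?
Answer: 420 + √15 ≈ 423.87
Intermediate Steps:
o(k) = 7
√(A(-1) + g) + o(-1)*60 = √(2 + 13) + 7*60 = √15 + 420 = 420 + √15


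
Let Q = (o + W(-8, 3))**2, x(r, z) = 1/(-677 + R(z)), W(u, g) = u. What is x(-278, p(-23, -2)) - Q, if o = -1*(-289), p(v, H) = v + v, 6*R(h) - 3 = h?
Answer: -324134911/4105 ≈ -78961.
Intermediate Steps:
R(h) = 1/2 + h/6
p(v, H) = 2*v
o = 289
x(r, z) = 1/(-1353/2 + z/6) (x(r, z) = 1/(-677 + (1/2 + z/6)) = 1/(-1353/2 + z/6))
Q = 78961 (Q = (289 - 8)**2 = 281**2 = 78961)
x(-278, p(-23, -2)) - Q = 6/(-4059 + 2*(-23)) - 1*78961 = 6/(-4059 - 46) - 78961 = 6/(-4105) - 78961 = 6*(-1/4105) - 78961 = -6/4105 - 78961 = -324134911/4105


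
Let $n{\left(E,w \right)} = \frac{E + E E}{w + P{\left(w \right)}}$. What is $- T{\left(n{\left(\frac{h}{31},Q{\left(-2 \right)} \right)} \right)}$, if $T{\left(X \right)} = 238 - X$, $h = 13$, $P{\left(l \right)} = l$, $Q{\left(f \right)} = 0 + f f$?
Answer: $- \frac{457293}{1922} \approx -237.93$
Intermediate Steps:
$Q{\left(f \right)} = f^{2}$ ($Q{\left(f \right)} = 0 + f^{2} = f^{2}$)
$n{\left(E,w \right)} = \frac{E + E^{2}}{2 w}$ ($n{\left(E,w \right)} = \frac{E + E E}{w + w} = \frac{E + E^{2}}{2 w}$)
$- T{\left(n{\left(\frac{h}{31},Q{\left(-2 \right)} \right)} \right)} = - (238 - \frac{\frac{13}{31} \left(1 + \frac{13}{31}\right)}{2 \left(-2\right)^{2}}) = - (238 - \frac{13 \cdot \frac{1}{31} \left(1 + 13 \cdot \frac{1}{31}\right)}{2 \cdot 4}) = - (238 - \frac{1}{2} \cdot \frac{13}{31} \cdot \frac{1}{4} \left(1 + \frac{13}{31}\right)) = - (238 - \frac{1}{2} \cdot \frac{13}{31} \cdot \frac{1}{4} \cdot \frac{44}{31}) = - (238 - \frac{143}{1922}) = \left(-1\right) \frac{457293}{1922} = - \frac{457293}{1922}$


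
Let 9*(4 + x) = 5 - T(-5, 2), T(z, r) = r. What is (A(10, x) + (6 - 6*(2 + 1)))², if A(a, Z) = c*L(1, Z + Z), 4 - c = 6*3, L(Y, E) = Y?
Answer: 676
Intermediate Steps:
x = -11/3 (x = -4 + (5 - 1*2)/9 = -4 + (5 - 2)/9 = -4 + (⅑)*3 = -4 + ⅓ = -11/3 ≈ -3.6667)
c = -14 (c = 4 - 6*3 = 4 - 1*18 = 4 - 18 = -14)
A(a, Z) = -14 (A(a, Z) = -14*1 = -14)
(A(10, x) + (6 - 6*(2 + 1)))² = (-14 + (6 - 6*(2 + 1)))² = (-14 + (6 - 6*3))² = (-14 + (6 - 18))² = (-14 - 12)² = (-26)² = 676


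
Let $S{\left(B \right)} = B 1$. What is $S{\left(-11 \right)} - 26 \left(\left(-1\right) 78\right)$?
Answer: $2017$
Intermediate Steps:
$S{\left(B \right)} = B$
$S{\left(-11 \right)} - 26 \left(\left(-1\right) 78\right) = -11 - 26 \left(\left(-1\right) 78\right) = -11 - -2028 = -11 + 2028 = 2017$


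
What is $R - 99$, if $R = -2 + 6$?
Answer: $-95$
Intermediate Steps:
$R = 4$
$R - 99 = 4 - 99 = -95$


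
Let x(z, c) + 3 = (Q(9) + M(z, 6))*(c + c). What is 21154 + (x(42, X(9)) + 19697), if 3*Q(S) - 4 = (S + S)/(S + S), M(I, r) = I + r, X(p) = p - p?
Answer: 40848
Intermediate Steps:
X(p) = 0
Q(S) = 5/3 (Q(S) = 4/3 + ((S + S)/(S + S))/3 = 4/3 + ((2*S)/((2*S)))/3 = 4/3 + ((2*S)*(1/(2*S)))/3 = 4/3 + (⅓)*1 = 4/3 + ⅓ = 5/3)
x(z, c) = -3 + 2*c*(23/3 + z) (x(z, c) = -3 + (5/3 + (z + 6))*(c + c) = -3 + (5/3 + (6 + z))*(2*c) = -3 + (23/3 + z)*(2*c) = -3 + 2*c*(23/3 + z))
21154 + (x(42, X(9)) + 19697) = 21154 + ((-3 + (46/3)*0 + 2*0*42) + 19697) = 21154 + ((-3 + 0 + 0) + 19697) = 21154 + (-3 + 19697) = 21154 + 19694 = 40848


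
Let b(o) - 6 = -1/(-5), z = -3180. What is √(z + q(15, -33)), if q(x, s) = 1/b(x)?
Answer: 5*I*√122233/31 ≈ 56.39*I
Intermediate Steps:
b(o) = 31/5 (b(o) = 6 - 1/(-5) = 6 - 1*(-⅕) = 6 + ⅕ = 31/5)
q(x, s) = 5/31 (q(x, s) = 1/(31/5) = 5/31)
√(z + q(15, -33)) = √(-3180 + 5/31) = √(-98575/31) = 5*I*√122233/31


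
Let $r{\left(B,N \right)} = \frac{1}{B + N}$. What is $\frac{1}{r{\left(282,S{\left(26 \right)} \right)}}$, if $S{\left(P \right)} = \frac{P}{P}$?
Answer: $283$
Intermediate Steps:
$S{\left(P \right)} = 1$
$\frac{1}{r{\left(282,S{\left(26 \right)} \right)}} = \frac{1}{\frac{1}{282 + 1}} = \frac{1}{\frac{1}{283}} = 283$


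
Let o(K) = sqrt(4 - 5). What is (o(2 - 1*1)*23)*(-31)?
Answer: -713*I ≈ -713.0*I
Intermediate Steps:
o(K) = I (o(K) = sqrt(-1) = I)
(o(2 - 1*1)*23)*(-31) = (I*23)*(-31) = (23*I)*(-31) = -713*I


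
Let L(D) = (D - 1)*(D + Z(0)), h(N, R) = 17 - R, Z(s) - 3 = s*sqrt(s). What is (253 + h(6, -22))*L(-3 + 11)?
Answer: 22484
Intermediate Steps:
Z(s) = 3 + s**(3/2) (Z(s) = 3 + s*sqrt(s) = 3 + s**(3/2))
L(D) = (-1 + D)*(3 + D) (L(D) = (D - 1)*(D + (3 + 0**(3/2))) = (-1 + D)*(D + (3 + 0)) = (-1 + D)*(D + 3) = (-1 + D)*(3 + D))
(253 + h(6, -22))*L(-3 + 11) = (253 + (17 - 1*(-22)))*(-3 + (-3 + 11)**2 + 2*(-3 + 11)) = (253 + (17 + 22))*(-3 + 8**2 + 2*8) = (253 + 39)*(-3 + 64 + 16) = 292*77 = 22484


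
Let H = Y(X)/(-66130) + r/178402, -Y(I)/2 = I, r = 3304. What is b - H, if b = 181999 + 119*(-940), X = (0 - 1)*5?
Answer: 5910574036876/84269459 ≈ 70139.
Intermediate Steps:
X = -5 (X = -1*5 = -5)
Y(I) = -2*I
b = 70139 (b = 181999 - 111860 = 70139)
H = 1547925/84269459 (H = -2*(-5)/(-66130) + 3304/178402 = 10*(-1/66130) + 3304*(1/178402) = -1/6613 + 236/12743 = 1547925/84269459 ≈ 0.018369)
b - H = 70139 - 1*1547925/84269459 = 70139 - 1547925/84269459 = 5910574036876/84269459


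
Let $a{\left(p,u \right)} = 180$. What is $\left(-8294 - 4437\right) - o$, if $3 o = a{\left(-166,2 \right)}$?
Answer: $-12791$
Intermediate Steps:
$o = 60$ ($o = \frac{1}{3} \cdot 180 = 60$)
$\left(-8294 - 4437\right) - o = \left(-8294 - 4437\right) - 60 = -12731 - 60 = -12791$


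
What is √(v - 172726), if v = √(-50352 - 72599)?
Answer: √(-172726 + I*√122951) ≈ 0.422 + 415.6*I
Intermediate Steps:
v = I*√122951 (v = √(-122951) = I*√122951 ≈ 350.64*I)
√(v - 172726) = √(I*√122951 - 172726) = √(-172726 + I*√122951)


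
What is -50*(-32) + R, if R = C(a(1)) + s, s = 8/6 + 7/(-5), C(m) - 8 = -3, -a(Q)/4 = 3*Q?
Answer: 24074/15 ≈ 1604.9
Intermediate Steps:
a(Q) = -12*Q
C(m) = 5 (C(m) = 8 - 3 = 5)
s = -1/15 (s = 8*(⅙) + 7*(-⅕) = 4/3 - 7/5 = -1/15 ≈ -0.066667)
R = 74/15 (R = 5 - 1/15 = 74/15 ≈ 4.9333)
-50*(-32) + R = -50*(-32) + 74/15 = 1600 + 74/15 = 24074/15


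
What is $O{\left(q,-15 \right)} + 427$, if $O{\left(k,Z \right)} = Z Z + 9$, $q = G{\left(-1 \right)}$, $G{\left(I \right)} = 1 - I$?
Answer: $661$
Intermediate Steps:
$q = 2$ ($q = 1 - -1 = 1 + 1 = 2$)
$O{\left(k,Z \right)} = 9 + Z^{2}$ ($O{\left(k,Z \right)} = Z^{2} + 9 = 9 + Z^{2}$)
$O{\left(q,-15 \right)} + 427 = \left(9 + \left(-15\right)^{2}\right) + 427 = \left(9 + 225\right) + 427 = 234 + 427 = 661$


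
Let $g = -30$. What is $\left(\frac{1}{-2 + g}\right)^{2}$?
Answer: $\frac{1}{1024} \approx 0.00097656$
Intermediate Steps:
$\left(\frac{1}{-2 + g}\right)^{2} = \left(\frac{1}{-2 - 30}\right)^{2} = \left(\frac{1}{-32}\right)^{2} = \left(- \frac{1}{32}\right)^{2} = \frac{1}{1024}$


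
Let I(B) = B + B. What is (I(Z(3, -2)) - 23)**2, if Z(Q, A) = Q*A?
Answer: 1225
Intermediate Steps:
Z(Q, A) = A*Q
I(B) = 2*B
(I(Z(3, -2)) - 23)**2 = (2*(-2*3) - 23)**2 = (2*(-6) - 23)**2 = (-12 - 23)**2 = (-35)**2 = 1225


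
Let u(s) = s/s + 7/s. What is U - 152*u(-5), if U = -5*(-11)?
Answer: 579/5 ≈ 115.80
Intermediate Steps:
u(s) = 1 + 7/s
U = 55
U - 152*u(-5) = 55 - 152*(7 - 5)/(-5) = 55 - (-152)*2/5 = 55 - 152*(-⅖) = 55 + 304/5 = 579/5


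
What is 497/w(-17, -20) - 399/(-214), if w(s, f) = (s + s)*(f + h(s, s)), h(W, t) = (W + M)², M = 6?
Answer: 315952/183719 ≈ 1.7198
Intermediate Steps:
h(W, t) = (6 + W)² (h(W, t) = (W + 6)² = (6 + W)²)
w(s, f) = 2*s*(f + (6 + s)²) (w(s, f) = (s + s)*(f + (6 + s)²) = (2*s)*(f + (6 + s)²) = 2*s*(f + (6 + s)²))
497/w(-17, -20) - 399/(-214) = 497/((2*(-17)*(-20 + (6 - 17)²))) - 399/(-214) = 497/((2*(-17)*(-20 + (-11)²))) - 399*(-1/214) = 497/((2*(-17)*(-20 + 121))) + 399/214 = 497/((2*(-17)*101)) + 399/214 = 497/(-3434) + 399/214 = 497*(-1/3434) + 399/214 = -497/3434 + 399/214 = 315952/183719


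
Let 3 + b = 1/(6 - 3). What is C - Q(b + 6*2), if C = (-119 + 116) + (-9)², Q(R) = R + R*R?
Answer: -166/9 ≈ -18.444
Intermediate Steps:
b = -8/3 (b = -3 + 1/(6 - 3) = -3 + 1/3 = -3 + ⅓ = -8/3 ≈ -2.6667)
Q(R) = R + R²
C = 78 (C = -3 + 81 = 78)
C - Q(b + 6*2) = 78 - (-8/3 + 6*2)*(1 + (-8/3 + 6*2)) = 78 - (-8/3 + 12)*(1 + (-8/3 + 12)) = 78 - 28*(1 + 28/3)/3 = 78 - 28*31/(3*3) = 78 - 1*868/9 = 78 - 868/9 = -166/9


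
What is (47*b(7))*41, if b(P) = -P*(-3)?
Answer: 40467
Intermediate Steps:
b(P) = 3*P (b(P) = -(-3)*P = 3*P)
(47*b(7))*41 = (47*(3*7))*41 = (47*21)*41 = 987*41 = 40467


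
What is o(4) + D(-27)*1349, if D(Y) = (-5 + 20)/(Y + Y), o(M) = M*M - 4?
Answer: -6529/18 ≈ -362.72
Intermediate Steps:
o(M) = -4 + M² (o(M) = M² - 4 = -4 + M²)
D(Y) = 15/(2*Y) (D(Y) = 15/((2*Y)) = 15*(1/(2*Y)) = 15/(2*Y))
o(4) + D(-27)*1349 = (-4 + 4²) + ((15/2)/(-27))*1349 = (-4 + 16) + ((15/2)*(-1/27))*1349 = 12 - 5/18*1349 = 12 - 6745/18 = -6529/18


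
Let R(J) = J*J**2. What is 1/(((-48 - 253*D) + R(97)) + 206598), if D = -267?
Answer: 1/1186774 ≈ 8.4262e-7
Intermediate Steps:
R(J) = J**3
1/(((-48 - 253*D) + R(97)) + 206598) = 1/(((-48 - 253*(-267)) + 97**3) + 206598) = 1/(((-48 + 67551) + 912673) + 206598) = 1/((67503 + 912673) + 206598) = 1/(980176 + 206598) = 1/1186774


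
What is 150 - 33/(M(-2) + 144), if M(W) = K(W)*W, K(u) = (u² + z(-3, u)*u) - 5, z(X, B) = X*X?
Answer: 27267/182 ≈ 149.82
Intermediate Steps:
z(X, B) = X²
K(u) = -5 + u² + 9*u (K(u) = (u² + (-3)²*u) - 5 = (u² + 9*u) - 5 = -5 + u² + 9*u)
M(W) = W*(-5 + W² + 9*W) (M(W) = (-5 + W² + 9*W)*W = W*(-5 + W² + 9*W))
150 - 33/(M(-2) + 144) = 150 - 33/(-2*(-5 + (-2)² + 9*(-2)) + 144) = 150 - 33/(-2*(-5 + 4 - 18) + 144) = 150 - 33/(-2*(-19) + 144) = 150 - 33/(38 + 144) = 150 - 33/182 = 27267/182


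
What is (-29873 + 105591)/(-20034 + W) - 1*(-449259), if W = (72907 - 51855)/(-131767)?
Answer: 592981204544482/1319920565 ≈ 4.4926e+5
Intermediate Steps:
W = -21052/131767 (W = 21052*(-1/131767) = -21052/131767 ≈ -0.15977)
(-29873 + 105591)/(-20034 + W) - 1*(-449259) = (-29873 + 105591)/(-20034 - 21052/131767) - 1*(-449259) = 75718/(-2639841130/131767) + 449259 = 75718*(-131767/2639841130) + 449259 = -4988566853/1319920565 + 449259 = 592981204544482/1319920565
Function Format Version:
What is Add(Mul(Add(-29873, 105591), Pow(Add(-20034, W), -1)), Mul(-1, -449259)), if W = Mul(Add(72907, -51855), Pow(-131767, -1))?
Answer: Rational(592981204544482, 1319920565) ≈ 4.4926e+5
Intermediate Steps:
W = Rational(-21052, 131767) (W = Mul(21052, Rational(-1, 131767)) = Rational(-21052, 131767) ≈ -0.15977)
Add(Mul(Add(-29873, 105591), Pow(Add(-20034, W), -1)), Mul(-1, -449259)) = Add(Mul(Add(-29873, 105591), Pow(Add(-20034, Rational(-21052, 131767)), -1)), Mul(-1, -449259)) = Add(Mul(75718, Pow(Rational(-2639841130, 131767), -1)), 449259) = Add(Mul(75718, Rational(-131767, 2639841130)), 449259) = Add(Rational(-4988566853, 1319920565), 449259) = Rational(592981204544482, 1319920565)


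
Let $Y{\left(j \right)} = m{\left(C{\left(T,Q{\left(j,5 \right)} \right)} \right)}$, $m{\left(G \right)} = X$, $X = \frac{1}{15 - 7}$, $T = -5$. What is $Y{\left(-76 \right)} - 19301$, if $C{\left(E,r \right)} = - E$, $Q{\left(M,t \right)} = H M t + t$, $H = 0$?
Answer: $- \frac{154407}{8} \approx -19301.0$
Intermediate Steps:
$Q{\left(M,t \right)} = t$ ($Q{\left(M,t \right)} = 0 M t + t = 0 t + t = 0 + t = t$)
$X = \frac{1}{8} \approx 0.125$
$m{\left(G \right)} = \frac{1}{8}$
$Y{\left(j \right)} = \frac{1}{8}$
$Y{\left(-76 \right)} - 19301 = \frac{1}{8} - 19301 = - \frac{154407}{8}$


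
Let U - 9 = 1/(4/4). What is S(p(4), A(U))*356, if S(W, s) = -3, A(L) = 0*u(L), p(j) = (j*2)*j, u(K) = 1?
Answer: -1068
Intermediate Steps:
U = 10 (U = 9 + 1/(4/4) = 9 + 1/(4*(¼)) = 9 + 1/1 = 9 + 1 = 10)
p(j) = 2*j² (p(j) = (2*j)*j = 2*j²)
A(L) = 0 (A(L) = 0*1 = 0)
S(p(4), A(U))*356 = -3*356 = -1068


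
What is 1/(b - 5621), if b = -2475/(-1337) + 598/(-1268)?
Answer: -847658/4763516231 ≈ -0.00017795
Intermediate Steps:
b = 1169387/847658 (b = -2475*(-1/1337) + 598*(-1/1268) = 2475/1337 - 299/634 = 1169387/847658 ≈ 1.3796)
1/(b - 5621) = 1/(1169387/847658 - 5621) = 1/(-4763516231/847658) = -847658/4763516231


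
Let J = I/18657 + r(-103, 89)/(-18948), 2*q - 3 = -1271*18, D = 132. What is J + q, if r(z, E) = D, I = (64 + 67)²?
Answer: -673830059641/58918806 ≈ -11437.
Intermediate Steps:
I = 17161 (I = 131² = 17161)
q = -22875/2 (q = 3/2 + (-1271*18)/2 = 3/2 + (½)*(-22878) = 3/2 - 11439 = -22875/2 ≈ -11438.)
r(z, E) = 132
J = 26891992/29459403 (J = 17161/18657 + 132/(-18948) = 17161*(1/18657) + 132*(-1/18948) = 17161/18657 - 11/1579 = 26891992/29459403 ≈ 0.91285)
J + q = 26891992/29459403 - 22875/2 = -673830059641/58918806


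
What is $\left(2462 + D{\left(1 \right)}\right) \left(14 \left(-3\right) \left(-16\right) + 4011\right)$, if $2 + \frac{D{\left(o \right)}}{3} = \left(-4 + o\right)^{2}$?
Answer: $11627889$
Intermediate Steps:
$D{\left(o \right)} = -6 + 3 \left(-4 + o\right)^{2}$
$\left(2462 + D{\left(1 \right)}\right) \left(14 \left(-3\right) \left(-16\right) + 4011\right) = \left(2462 - \left(6 - 3 \left(-4 + 1\right)^{2}\right)\right) \left(14 \left(-3\right) \left(-16\right) + 4011\right) = \left(2462 - \left(6 - 3 \left(-3\right)^{2}\right)\right) \left(\left(-42\right) \left(-16\right) + 4011\right) = \left(2462 + \left(-6 + 3 \cdot 9\right)\right) \left(672 + 4011\right) = \left(2462 + \left(-6 + 27\right)\right) 4683 = \left(2462 + 21\right) 4683 = 2483 \cdot 4683 = 11627889$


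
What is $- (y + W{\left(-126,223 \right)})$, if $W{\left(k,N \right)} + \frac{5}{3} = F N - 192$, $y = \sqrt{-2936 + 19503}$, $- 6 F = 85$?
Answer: $\frac{20117}{6} - \sqrt{16567} \approx 3224.1$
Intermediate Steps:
$F = - \frac{85}{6}$ ($F = \left(- \frac{1}{6}\right) 85 = - \frac{85}{6} \approx -14.167$)
$y = \sqrt{16567} \approx 128.71$
$W{\left(k,N \right)} = - \frac{581}{3} - \frac{85 N}{6}$ ($W{\left(k,N \right)} = - \frac{5}{3} - \left(192 + \frac{85 N}{6}\right) = - \frac{581}{3} - \frac{85 N}{6}$)
$- (y + W{\left(-126,223 \right)}) = - (\sqrt{16567} - \frac{20117}{6}) = - (- \frac{20117}{6} + \sqrt{16567}) = \frac{20117}{6} - \sqrt{16567}$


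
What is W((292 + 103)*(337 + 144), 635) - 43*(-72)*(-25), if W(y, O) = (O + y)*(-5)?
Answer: -1030550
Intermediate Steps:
W(y, O) = -5*O - 5*y
W((292 + 103)*(337 + 144), 635) - 43*(-72)*(-25) = (-5*635 - 5*(292 + 103)*(337 + 144)) - 43*(-72)*(-25) = (-3175 - 1975*481) + 3096*(-25) = (-3175 - 5*189995) - 77400 = (-3175 - 949975) - 77400 = -953150 - 77400 = -1030550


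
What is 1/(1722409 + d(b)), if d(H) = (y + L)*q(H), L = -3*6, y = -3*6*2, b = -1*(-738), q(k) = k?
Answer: 1/1682557 ≈ 5.9433e-7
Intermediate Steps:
b = 738
y = -36 (y = -18*2 = -36)
L = -18
d(H) = -54*H (d(H) = (-36 - 18)*H = -54*H)
1/(1722409 + d(b)) = 1/(1722409 - 54*738) = 1/(1722409 - 39852) = 1/1682557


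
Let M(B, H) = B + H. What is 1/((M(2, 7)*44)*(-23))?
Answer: -1/9108 ≈ -0.00010979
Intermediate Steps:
1/((M(2, 7)*44)*(-23)) = 1/(((2 + 7)*44)*(-23)) = 1/((9*44)*(-23)) = 1/(396*(-23)) = 1/(-9108) = -1/9108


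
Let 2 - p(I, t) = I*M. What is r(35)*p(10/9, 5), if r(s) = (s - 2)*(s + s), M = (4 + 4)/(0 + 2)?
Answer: -16940/3 ≈ -5646.7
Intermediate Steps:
M = 4 (M = 8/2 = 8*(½) = 4)
r(s) = 2*s*(-2 + s) (r(s) = (-2 + s)*(2*s) = 2*s*(-2 + s))
p(I, t) = 2 - 4*I (p(I, t) = 2 - I*4 = 2 - 4*I)
r(35)*p(10/9, 5) = (2*35*(-2 + 35))*(2 - 40/9) = (2*35*33)*(2 - 40/9) = 2310*(2 - 4*10/9) = 2310*(2 - 40/9) = 2310*(-22/9) = -16940/3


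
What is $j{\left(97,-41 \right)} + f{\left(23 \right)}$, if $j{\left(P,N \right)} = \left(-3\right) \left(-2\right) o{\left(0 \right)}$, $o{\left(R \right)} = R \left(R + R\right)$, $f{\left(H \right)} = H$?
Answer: $23$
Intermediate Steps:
$o{\left(R \right)} = 2 R^{2}$ ($o{\left(R \right)} = R 2 R = 2 R^{2}$)
$j{\left(P,N \right)} = 0$ ($j{\left(P,N \right)} = \left(-3\right) \left(-2\right) 2 \cdot 0^{2} = 6 \cdot 2 \cdot 0 = 6 \cdot 0 = 0$)
$j{\left(97,-41 \right)} + f{\left(23 \right)} = 0 + 23 = 23$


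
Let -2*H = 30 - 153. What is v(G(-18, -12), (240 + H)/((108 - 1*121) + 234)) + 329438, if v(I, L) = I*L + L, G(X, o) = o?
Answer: 145604963/442 ≈ 3.2942e+5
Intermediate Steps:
H = 123/2 (H = -(30 - 153)/2 = -½*(-123) = 123/2 ≈ 61.500)
v(I, L) = L + I*L
v(G(-18, -12), (240 + H)/((108 - 1*121) + 234)) + 329438 = ((240 + 123/2)/((108 - 1*121) + 234))*(1 - 12) + 329438 = (603/(2*((108 - 121) + 234)))*(-11) + 329438 = (603/(2*(-13 + 234)))*(-11) + 329438 = ((603/2)/221)*(-11) + 329438 = ((603/2)*(1/221))*(-11) + 329438 = (603/442)*(-11) + 329438 = -6633/442 + 329438 = 145604963/442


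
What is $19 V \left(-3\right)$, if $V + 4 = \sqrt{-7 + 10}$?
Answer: $228 - 57 \sqrt{3} \approx 129.27$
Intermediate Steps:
$V = -4 + \sqrt{3}$ ($V = -4 + \sqrt{-7 + 10} = -4 + \sqrt{3} \approx -2.2679$)
$19 V \left(-3\right) = 19 \left(-4 + \sqrt{3}\right) \left(-3\right) = \left(-76 + 19 \sqrt{3}\right) \left(-3\right) = 228 - 57 \sqrt{3}$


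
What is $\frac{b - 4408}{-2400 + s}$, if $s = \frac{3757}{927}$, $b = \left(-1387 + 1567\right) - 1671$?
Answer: $\frac{5468373}{2221043} \approx 2.4621$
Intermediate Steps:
$b = -1491$ ($b = 180 - 1671 = -1491$)
$s = \frac{3757}{927}$ ($s = 3757 \cdot \frac{1}{927} = \frac{3757}{927} \approx 4.0529$)
$\frac{b - 4408}{-2400 + s} = \frac{-1491 - 4408}{-2400 + \frac{3757}{927}} = - \frac{5899}{- \frac{2221043}{927}} = \left(-5899\right) \left(- \frac{927}{2221043}\right) = \frac{5468373}{2221043}$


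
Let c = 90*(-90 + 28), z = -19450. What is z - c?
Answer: -13870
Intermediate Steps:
c = -5580 (c = 90*(-62) = -5580)
z - c = -19450 - 1*(-5580) = -19450 + 5580 = -13870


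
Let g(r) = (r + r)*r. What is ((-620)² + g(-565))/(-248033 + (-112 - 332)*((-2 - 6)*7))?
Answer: -1022850/223169 ≈ -4.5833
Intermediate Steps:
g(r) = 2*r² (g(r) = (2*r)*r = 2*r²)
((-620)² + g(-565))/(-248033 + (-112 - 332)*((-2 - 6)*7)) = ((-620)² + 2*(-565)²)/(-248033 + (-112 - 332)*((-2 - 6)*7)) = (384400 + 2*319225)/(-248033 - (-3552)*7) = (384400 + 638450)/(-248033 - 444*(-56)) = 1022850/(-248033 + 24864) = 1022850/(-223169) = 1022850*(-1/223169) = -1022850/223169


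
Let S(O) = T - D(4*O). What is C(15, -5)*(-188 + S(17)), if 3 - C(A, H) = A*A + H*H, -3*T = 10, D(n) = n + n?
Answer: 242554/3 ≈ 80851.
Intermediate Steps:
D(n) = 2*n
T = -10/3 (T = -1/3*10 = -10/3 ≈ -3.3333)
C(A, H) = 3 - A**2 - H**2 (C(A, H) = 3 - (A*A + H*H) = 3 - (A**2 + H**2) = 3 + (-A**2 - H**2) = 3 - A**2 - H**2)
S(O) = -10/3 - 8*O (S(O) = -10/3 - 2*4*O = -10/3 - 8*O)
C(15, -5)*(-188 + S(17)) = (3 - 1*15**2 - 1*(-5)**2)*(-188 + (-10/3 - 8*17)) = (3 - 1*225 - 1*25)*(-188 + (-10/3 - 136)) = (3 - 225 - 25)*(-188 - 418/3) = -247*(-982/3) = 242554/3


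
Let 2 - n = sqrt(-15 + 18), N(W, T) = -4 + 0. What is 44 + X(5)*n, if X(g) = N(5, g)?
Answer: 36 + 4*sqrt(3) ≈ 42.928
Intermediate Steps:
N(W, T) = -4
X(g) = -4
n = 2 - sqrt(3) (n = 2 - sqrt(-15 + 18) = 2 - sqrt(3) ≈ 0.26795)
44 + X(5)*n = 44 - 4*(2 - sqrt(3)) = 44 + (-8 + 4*sqrt(3)) = 36 + 4*sqrt(3)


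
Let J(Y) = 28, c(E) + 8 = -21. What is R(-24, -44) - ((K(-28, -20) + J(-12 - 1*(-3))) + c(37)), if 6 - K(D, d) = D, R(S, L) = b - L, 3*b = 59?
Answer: 92/3 ≈ 30.667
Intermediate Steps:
b = 59/3 (b = (⅓)*59 = 59/3 ≈ 19.667)
c(E) = -29 (c(E) = -8 - 21 = -29)
R(S, L) = 59/3 - L
K(D, d) = 6 - D
R(-24, -44) - ((K(-28, -20) + J(-12 - 1*(-3))) + c(37)) = (59/3 - 1*(-44)) - (((6 - 1*(-28)) + 28) - 29) = (59/3 + 44) - (((6 + 28) + 28) - 29) = 191/3 - ((34 + 28) - 29) = 191/3 - (62 - 29) = 191/3 - 1*33 = 191/3 - 33 = 92/3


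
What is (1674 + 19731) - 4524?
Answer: 16881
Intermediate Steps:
(1674 + 19731) - 4524 = 21405 - 4524 = 16881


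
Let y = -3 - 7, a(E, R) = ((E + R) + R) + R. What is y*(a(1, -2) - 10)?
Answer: 150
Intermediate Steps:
a(E, R) = E + 3*R (a(E, R) = (E + 2*R) + R = E + 3*R)
y = -10
y*(a(1, -2) - 10) = -10*((1 + 3*(-2)) - 10) = -10*((1 - 6) - 10) = -10*(-5 - 10) = -10*(-15) = 150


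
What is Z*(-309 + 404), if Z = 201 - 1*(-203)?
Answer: 38380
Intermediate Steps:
Z = 404 (Z = 201 + 203 = 404)
Z*(-309 + 404) = 404*(-309 + 404) = 404*95 = 38380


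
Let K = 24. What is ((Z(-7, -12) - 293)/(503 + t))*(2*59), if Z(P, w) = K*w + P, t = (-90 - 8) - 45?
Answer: -2891/15 ≈ -192.73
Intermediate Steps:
t = -143 (t = -98 - 45 = -143)
Z(P, w) = P + 24*w (Z(P, w) = 24*w + P = P + 24*w)
((Z(-7, -12) - 293)/(503 + t))*(2*59) = (((-7 + 24*(-12)) - 293)/(503 - 143))*(2*59) = (((-7 - 288) - 293)/360)*118 = ((-295 - 293)*(1/360))*118 = -588*1/360*118 = -49/30*118 = -2891/15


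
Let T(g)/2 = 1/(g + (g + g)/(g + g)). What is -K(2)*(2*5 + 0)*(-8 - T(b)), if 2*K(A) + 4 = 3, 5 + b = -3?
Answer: -270/7 ≈ -38.571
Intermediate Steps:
b = -8 (b = -5 - 3 = -8)
K(A) = -½ (K(A) = -2 + (½)*3 = -2 + 3/2 = -½)
T(g) = 2/(1 + g) (T(g) = 2/(g + (g + g)/(g + g)) = 2/(g + (2*g)/((2*g))) = 2/(g + (2*g)*(1/(2*g))) = 2/(g + 1) = 2/(1 + g))
-K(2)*(2*5 + 0)*(-8 - T(b)) = -(-(2*5 + 0)/2)*(-8 - 2/(1 - 8)) = -(-(10 + 0)/2)*(-8 - 2/(-7)) = -(-½*10)*(-8 - 2*(-1)/7) = -(-5)*(-8 - 1*(-2/7)) = -(-5)*(-8 + 2/7) = -(-5)*(-54)/7 = -1*270/7 = -270/7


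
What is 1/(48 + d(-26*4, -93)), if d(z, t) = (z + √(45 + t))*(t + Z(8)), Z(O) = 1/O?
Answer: 38828/378559543 + 1486*I*√3/378559543 ≈ 0.00010257 + 6.799e-6*I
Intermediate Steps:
d(z, t) = (⅛ + t)*(z + √(45 + t)) (d(z, t) = (z + √(45 + t))*(t + 1/8) = (z + √(45 + t))*(t + ⅛) = (z + √(45 + t))*(⅛ + t) = (⅛ + t)*(z + √(45 + t)))
1/(48 + d(-26*4, -93)) = 1/(48 + ((-26*4)/8 + √(45 - 93)/8 - (-2418)*4 - 93*√(45 - 93))) = 1/(48 + ((⅛)*(-104) + √(-48)/8 - 93*(-104) - 372*I*√3)) = 1/(48 + (-13 + (4*I*√3)/8 + 9672 - 372*I*√3)) = 1/(48 + (-13 + I*√3/2 + 9672 - 372*I*√3)) = 1/(48 + (9659 - 743*I*√3/2)) = 1/(9707 - 743*I*√3/2)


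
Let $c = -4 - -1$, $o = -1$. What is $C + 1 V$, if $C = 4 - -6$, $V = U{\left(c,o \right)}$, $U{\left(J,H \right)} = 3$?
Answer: $13$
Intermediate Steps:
$c = -3$ ($c = -4 + 1 = -3$)
$V = 3$
$C = 10$ ($C = 4 + 6 = 10$)
$C + 1 V = 10 + 1 \cdot 3 = 10 + 3 = 13$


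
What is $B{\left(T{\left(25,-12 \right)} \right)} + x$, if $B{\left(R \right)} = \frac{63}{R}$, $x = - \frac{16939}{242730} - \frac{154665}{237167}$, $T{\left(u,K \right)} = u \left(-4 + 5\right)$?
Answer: $\frac{73936434593}{41119675650} \approx 1.7981$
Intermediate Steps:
$T{\left(u,K \right)} = u$ ($T{\left(u,K \right)} = u 1 = u$)
$x = - \frac{5937029609}{8223935130}$ ($x = \left(-16939\right) \frac{1}{242730} - \frac{22095}{33881} = - \frac{16939}{242730} - \frac{22095}{33881} = - \frac{5937029609}{8223935130} \approx -0.72192$)
$B{\left(T{\left(25,-12 \right)} \right)} + x = \frac{63}{25} - \frac{5937029609}{8223935130} = \frac{73936434593}{41119675650}$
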